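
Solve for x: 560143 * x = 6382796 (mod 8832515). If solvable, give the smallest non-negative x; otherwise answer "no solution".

7808027

First find gcd(560143, 8832515):
8832515 = 15×560143 + 430370
560143 = 1×430370 + 129773
430370 = 3×129773 + 41051
129773 = 3×41051 + 6620
41051 = 6×6620 + 1331
6620 = 4×1331 + 1296
1331 = 1×1296 + 35
1296 = 37×35 + 1
35 = 35×1 + 0
gcd = 1, so a unique solution mod 8832515 exists.
Back-substitute for the Bézout coefficients:
1 = 1296 − 37·35
1 = −37·1331 + 38·1296
1 = 38·6620 − 189·1331
1 = −189·41051 + 1172·6620
1 = 1172·129773 − 3705·41051
1 = −3705·430370 + 12287·129773
1 = 12287·560143 − 15992·430370
1 = −15992·8832515 + 252167·560143
So 560143·(252167) ≡ 1 (mod 8832515), giving 560143⁻¹ ≡ 252167.
x ≡ 560143⁻¹·6382796 ≡ 252167·6382796 ≡ 7808027 (mod 8832515).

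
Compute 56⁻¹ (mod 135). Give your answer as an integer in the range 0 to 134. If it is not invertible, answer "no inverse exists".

Apply the Euclidean algorithm to 135 and 56:
135 = 2·56 + 23
56 = 2·23 + 10
23 = 2·10 + 3
10 = 3·3 + 1
3 = 3·1 + 0
Since gcd(56, 135) = 1, back-substitute to write 1 as a combination:
1 = 10 − 3·3
1 = −3·23 + 7·10
1 = 7·56 − 17·23
1 = −17·135 + 41·56
So 56·41 ≡ 1 (mod 135).

41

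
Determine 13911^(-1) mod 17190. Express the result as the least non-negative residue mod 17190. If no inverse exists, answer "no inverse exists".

no inverse exists

Compute gcd(13911, 17190):
17190 = 1*13911 + 3279
13911 = 4*3279 + 795
3279 = 4*795 + 99
795 = 8*99 + 3
99 = 33*3 + 0
gcd(13911, 17190) = 3 ≠ 1, so 13911 has no multiplicative inverse modulo 17190.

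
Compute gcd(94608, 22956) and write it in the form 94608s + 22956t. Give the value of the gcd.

Repeated division:
94608 = 4×22956 + 2784
22956 = 8×2784 + 684
2784 = 4×684 + 48
684 = 14×48 + 12
48 = 4×12 + 0
gcd(94608, 22956) = 12.
Working backward:
12 = 684 − 14·48
12 = −14·2784 + 57·684
12 = 57·22956 − 470·2784
12 = −470·94608 + 1937·22956
So 12 = (-470)·94608 + (1937)·22956.

12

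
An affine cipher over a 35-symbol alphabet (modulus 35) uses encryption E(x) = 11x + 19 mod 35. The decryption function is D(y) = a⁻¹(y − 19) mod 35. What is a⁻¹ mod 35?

gcd(35, 11) by repeated division:
35 = 3×11 + 2
11 = 5×2 + 1
2 = 2×1 + 0
gcd = 1, so the inverse exists. Back-substitute:
1 = 11 − 5·2
1 = −5·35 + 16·11
So 11·16 ≡ 1 (mod 35).

16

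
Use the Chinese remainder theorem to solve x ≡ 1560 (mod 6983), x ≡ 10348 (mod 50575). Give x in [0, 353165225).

97316648

Write x = 1560 + 6983·k. Then 6983·k ≡ 10348 − 1560 ≡ 8788 (mod 50575).
Need 6983⁻¹ mod 50575. Extended Euclid on (50575, 6983):
50575 = 7×6983 + 1694
6983 = 4×1694 + 207
1694 = 8×207 + 38
207 = 5×38 + 17
38 = 2×17 + 4
17 = 4×4 + 1
4 = 4×1 + 0
Back-substitute:
1 = 17 − 4·4
1 = −4·38 + 9·17
1 = 9·207 − 49·38
1 = −49·1694 + 401·207
1 = 401·6983 − 1653·1694
1 = −1653·50575 + 11972·6983
6983⁻¹ ≡ 11972 (mod 50575), so k ≡ 11972·8788 ≡ 13936 (mod 50575).
x = 1560 + 6983·13936 = 97316648.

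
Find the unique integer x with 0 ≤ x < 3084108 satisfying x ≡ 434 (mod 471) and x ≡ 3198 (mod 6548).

933014

Write x = 434 + 471·k. Then 471·k ≡ 3198 − 434 ≡ 2764 (mod 6548).
Need 471⁻¹ mod 6548. Extended Euclid on (6548, 471):
6548 = 13×471 + 425
471 = 1×425 + 46
425 = 9×46 + 11
46 = 4×11 + 2
11 = 5×2 + 1
2 = 2×1 + 0
Back-substitute:
1 = 11 − 5·2
1 = −5·46 + 21·11
1 = 21·425 − 194·46
1 = −194·471 + 215·425
1 = 215·6548 − 2989·471
471⁻¹ ≡ 3559 (mod 6548), so k ≡ 3559·2764 ≡ 1980 (mod 6548).
x = 434 + 471·1980 = 933014.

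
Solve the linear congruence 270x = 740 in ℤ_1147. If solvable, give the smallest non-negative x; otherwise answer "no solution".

First find gcd(270, 1147):
1147 = 4·270 + 67
270 = 4·67 + 2
67 = 33·2 + 1
2 = 2·1 + 0
gcd = 1, so a unique solution mod 1147 exists.
Back-substitute for the Bézout coefficients:
1 = 67 − 33·2
1 = −33·270 + 133·67
1 = 133·1147 − 565·270
So 270·(-565) ≡ 1 (mod 1147), giving 270⁻¹ ≡ 582.
x ≡ 270⁻¹·740 ≡ 582·740 ≡ 555 (mod 1147).

555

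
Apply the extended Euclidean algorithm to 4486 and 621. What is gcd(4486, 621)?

Repeated division:
4486 = 7×621 + 139
621 = 4×139 + 65
139 = 2×65 + 9
65 = 7×9 + 2
9 = 4×2 + 1
2 = 2×1 + 0
gcd(4486, 621) = 1.
Back-substituting:
1 = 9 − 4·2
1 = −4·65 + 29·9
1 = 29·139 − 62·65
1 = −62·621 + 277·139
1 = 277·4486 − 2001·621
So 1 = (277)·4486 + (-2001)·621.

1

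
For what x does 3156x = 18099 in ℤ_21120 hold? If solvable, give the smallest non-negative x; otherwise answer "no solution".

no solution

gcd(3156, 21120):
21120 = 6·3156 + 2184
3156 = 1·2184 + 972
2184 = 2·972 + 240
972 = 4·240 + 12
240 = 20·12 + 0
gcd = 12, but 12 ∤ 18099, so the congruence has no solution.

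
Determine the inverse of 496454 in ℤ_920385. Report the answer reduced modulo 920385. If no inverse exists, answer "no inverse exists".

Extended Euclidean algorithm:
920385 = 1*496454 + 423931
496454 = 1*423931 + 72523
423931 = 5*72523 + 61316
72523 = 1*61316 + 11207
61316 = 5*11207 + 5281
11207 = 2*5281 + 645
5281 = 8*645 + 121
645 = 5*121 + 40
121 = 3*40 + 1
40 = 40*1 + 0
gcd = 1, so the inverse exists. Back-substitute:
1 = 121 − 3·40
1 = −3·645 + 16·121
1 = 16·5281 − 131·645
1 = −131·11207 + 278·5281
1 = 278·61316 − 1521·11207
1 = −1521·72523 + 1799·61316
1 = 1799·423931 − 10516·72523
1 = −10516·496454 + 12315·423931
1 = 12315·920385 − 22831·496454
So 496454·(-22831) ≡ 1 (mod 920385), and -22831 ≡ 897554 (mod 920385).

897554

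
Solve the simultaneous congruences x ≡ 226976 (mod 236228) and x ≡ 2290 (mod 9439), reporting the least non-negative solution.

1050732892

Write x = 226976 + 236228·k. Then 236228·k ≡ 2290 − 226976 ≡ 1850 (mod 9439).
Need 236228⁻¹ mod 9439. Extended Euclid on (9439, 253):
9439 = 37·253 + 78
253 = 3·78 + 19
78 = 4·19 + 2
19 = 9·2 + 1
2 = 2·1 + 0
Back-substitute:
1 = 19 − 9·2
1 = −9·78 + 37·19
1 = 37·253 − 120·78
1 = −120·9439 + 4477·253
236228⁻¹ ≡ 4477 (mod 9439), so k ≡ 4477·1850 ≡ 4447 (mod 9439).
x = 226976 + 236228·4447 = 1050732892.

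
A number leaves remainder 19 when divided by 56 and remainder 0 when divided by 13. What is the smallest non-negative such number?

Write x = 19 + 56·k. Then 56·k ≡ 0 − 19 ≡ 7 (mod 13).
Need 56⁻¹ mod 13. Extended Euclid on (13, 4):
13 = 3·4 + 1
4 = 4·1 + 0
Back-substitute:
1 = 13 − 3·4
56⁻¹ ≡ 10 (mod 13), so k ≡ 10·7 ≡ 5 (mod 13).
x = 19 + 56·5 = 299.

299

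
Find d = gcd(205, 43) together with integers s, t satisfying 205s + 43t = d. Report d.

1

Repeated division:
205 = 4·43 + 33
43 = 1·33 + 10
33 = 3·10 + 3
10 = 3·3 + 1
3 = 3·1 + 0
gcd(205, 43) = 1.
Back-substituting:
1 = 10 − 3·3
1 = −3·33 + 10·10
1 = 10·43 − 13·33
1 = −13·205 + 62·43
So 1 = (-13)·205 + (62)·43.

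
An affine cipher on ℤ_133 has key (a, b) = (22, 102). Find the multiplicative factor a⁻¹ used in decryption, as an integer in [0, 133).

gcd(133, 22) by repeated division:
133 = 6·22 + 1
22 = 22·1 + 0
The gcd is 1. Working backward:
1 = 133 − 6·22
Thus 22·(-6) ≡ 1 (mod 133); reducing, -6 mod 133 = 127.

127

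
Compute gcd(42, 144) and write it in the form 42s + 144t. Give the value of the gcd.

6

Euclidean algorithm:
144 = 3*42 + 18
42 = 2*18 + 6
18 = 3*6 + 0
gcd(42, 144) = 6.
Express as a combination:
6 = 42 − 2·18
6 = −2·144 + 7·42
So 6 = (-2)·144 + (7)·42.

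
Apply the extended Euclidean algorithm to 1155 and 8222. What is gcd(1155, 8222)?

1

Repeated division:
8222 = 7·1155 + 137
1155 = 8·137 + 59
137 = 2·59 + 19
59 = 3·19 + 2
19 = 9·2 + 1
2 = 2·1 + 0
gcd(1155, 8222) = 1.
Express as a combination:
1 = 19 − 9·2
1 = −9·59 + 28·19
1 = 28·137 − 65·59
1 = −65·1155 + 548·137
1 = 548·8222 − 3901·1155
So 1 = (548)·8222 + (-3901)·1155.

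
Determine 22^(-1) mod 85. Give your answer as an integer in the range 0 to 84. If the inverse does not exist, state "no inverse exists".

Extended Euclidean algorithm:
85 = 3·22 + 19
22 = 1·19 + 3
19 = 6·3 + 1
3 = 3·1 + 0
The gcd is 1. Working backward:
1 = 19 − 6·3
1 = −6·22 + 7·19
1 = 7·85 − 27·22
Thus 22·(-27) ≡ 1 (mod 85); reducing, -27 mod 85 = 58.

58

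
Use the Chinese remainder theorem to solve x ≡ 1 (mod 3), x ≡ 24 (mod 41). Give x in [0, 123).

Write x = 1 + 3·k. Then 3·k ≡ 24 − 1 ≡ 23 (mod 41).
Need 3⁻¹ mod 41. Extended Euclid on (41, 3):
41 = 13×3 + 2
3 = 1×2 + 1
2 = 2×1 + 0
Back-substitute:
1 = 3 − 2
1 = −41 + 14·3
3⁻¹ ≡ 14 (mod 41), so k ≡ 14·23 ≡ 35 (mod 41).
x = 1 + 3·35 = 106.

106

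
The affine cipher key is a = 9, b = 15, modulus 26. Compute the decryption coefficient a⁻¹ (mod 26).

3

Run Euclid on (26, 9):
26 = 2·9 + 8
9 = 1·8 + 1
8 = 8·1 + 0
gcd = 1, so the inverse exists. Back-substitute:
1 = 9 − 8
1 = −26 + 3·9
So 9·3 ≡ 1 (mod 26).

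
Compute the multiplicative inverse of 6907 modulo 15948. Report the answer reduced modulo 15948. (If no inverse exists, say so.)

gcd(15948, 6907) by repeated division:
15948 = 2×6907 + 2134
6907 = 3×2134 + 505
2134 = 4×505 + 114
505 = 4×114 + 49
114 = 2×49 + 16
49 = 3×16 + 1
16 = 16×1 + 0
gcd = 1, so the inverse exists. Back-substitute:
1 = 49 − 3·16
1 = −3·114 + 7·49
1 = 7·505 − 31·114
1 = −31·2134 + 131·505
1 = 131·6907 − 424·2134
1 = −424·15948 + 979·6907
So 6907·979 ≡ 1 (mod 15948).

979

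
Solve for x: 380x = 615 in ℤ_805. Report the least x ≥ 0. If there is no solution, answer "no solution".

First find gcd(380, 805):
805 = 2·380 + 45
380 = 8·45 + 20
45 = 2·20 + 5
20 = 4·5 + 0
gcd = 5 and 5 | 615, so solutions exist. Divide through by 5: 76x ≡ 123 (mod 161).
Now find 76⁻¹ mod 161:
161 = 2*76 + 9
76 = 8*9 + 4
9 = 2*4 + 1
4 = 4*1 + 0
Back-substitute:
1 = 9 − 2·4
1 = −2·76 + 17·9
1 = 17·161 − 36·76
So 76·(-36) ≡ 1 (mod 161), i.e. 76⁻¹ ≡ 125.
Then x ≡ 125·123 ≡ 80 (mod 161); the smallest non-negative solution is x = 80.

80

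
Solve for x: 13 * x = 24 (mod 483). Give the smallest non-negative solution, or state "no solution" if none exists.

39

First find gcd(13, 483):
483 = 37*13 + 2
13 = 6*2 + 1
2 = 2*1 + 0
gcd = 1, so a unique solution mod 483 exists.
Back-substitute for the Bézout coefficients:
1 = 13 − 6·2
1 = −6·483 + 223·13
So 13·(223) ≡ 1 (mod 483), giving 13⁻¹ ≡ 223.
x ≡ 13⁻¹·24 ≡ 223·24 ≡ 39 (mod 483).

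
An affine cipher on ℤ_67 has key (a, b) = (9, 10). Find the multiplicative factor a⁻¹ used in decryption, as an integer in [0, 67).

Run Euclid on (67, 9):
67 = 7×9 + 4
9 = 2×4 + 1
4 = 4×1 + 0
gcd = 1, so the inverse exists. Back-substitute:
1 = 9 − 2·4
1 = −2·67 + 15·9
So 9·15 ≡ 1 (mod 67).

15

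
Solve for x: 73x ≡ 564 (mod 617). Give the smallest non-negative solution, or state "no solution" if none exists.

312

First find gcd(73, 617):
617 = 8×73 + 33
73 = 2×33 + 7
33 = 4×7 + 5
7 = 1×5 + 2
5 = 2×2 + 1
2 = 2×1 + 0
gcd = 1, so a unique solution mod 617 exists.
Back-substitute for the Bézout coefficients:
1 = 5 − 2·2
1 = −2·7 + 3·5
1 = 3·33 − 14·7
1 = −14·73 + 31·33
1 = 31·617 − 262·73
So 73·(-262) ≡ 1 (mod 617), giving 73⁻¹ ≡ 355.
x ≡ 73⁻¹·564 ≡ 355·564 ≡ 312 (mod 617).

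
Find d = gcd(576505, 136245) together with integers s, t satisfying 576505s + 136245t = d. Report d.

5

Repeated division:
576505 = 4×136245 + 31525
136245 = 4×31525 + 10145
31525 = 3×10145 + 1090
10145 = 9×1090 + 335
1090 = 3×335 + 85
335 = 3×85 + 80
85 = 1×80 + 5
80 = 16×5 + 0
gcd(576505, 136245) = 5.
Working backward:
5 = 85 − 80
5 = −335 + 4·85
5 = 4·1090 − 13·335
5 = −13·10145 + 121·1090
5 = 121·31525 − 376·10145
5 = −376·136245 + 1625·31525
5 = 1625·576505 − 6876·136245
So 5 = (1625)·576505 + (-6876)·136245.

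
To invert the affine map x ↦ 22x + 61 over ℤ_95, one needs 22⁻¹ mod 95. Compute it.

Apply the Euclidean algorithm to 95 and 22:
95 = 4·22 + 7
22 = 3·7 + 1
7 = 7·1 + 0
Since gcd(22, 95) = 1, back-substitute to write 1 as a combination:
1 = 22 − 3·7
1 = −3·95 + 13·22
So 22·13 ≡ 1 (mod 95).

13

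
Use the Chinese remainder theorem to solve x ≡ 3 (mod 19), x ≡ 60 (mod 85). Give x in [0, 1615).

60

Write x = 3 + 19·k. Then 19·k ≡ 60 − 3 ≡ 57 (mod 85).
Need 19⁻¹ mod 85. Extended Euclid on (85, 19):
85 = 4*19 + 9
19 = 2*9 + 1
9 = 9*1 + 0
Back-substitute:
1 = 19 − 2·9
1 = −2·85 + 9·19
19⁻¹ ≡ 9 (mod 85), so k ≡ 9·57 ≡ 3 (mod 85).
x = 3 + 19·3 = 60.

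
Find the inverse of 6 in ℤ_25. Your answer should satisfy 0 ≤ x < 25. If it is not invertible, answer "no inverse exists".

gcd(25, 6) by repeated division:
25 = 4*6 + 1
6 = 6*1 + 0
gcd = 1, so the inverse exists. Back-substitute:
1 = 25 − 4·6
Thus 6·(-4) ≡ 1 (mod 25); reducing, -4 mod 25 = 21.

21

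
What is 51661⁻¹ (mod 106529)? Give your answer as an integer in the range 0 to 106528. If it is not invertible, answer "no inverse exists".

11294

Apply the Euclidean algorithm to 106529 and 51661:
106529 = 2*51661 + 3207
51661 = 16*3207 + 349
3207 = 9*349 + 66
349 = 5*66 + 19
66 = 3*19 + 9
19 = 2*9 + 1
9 = 9*1 + 0
The gcd is 1. Working backward:
1 = 19 − 2·9
1 = −2·66 + 7·19
1 = 7·349 − 37·66
1 = −37·3207 + 340·349
1 = 340·51661 − 5477·3207
1 = −5477·106529 + 11294·51661
So 51661·11294 ≡ 1 (mod 106529).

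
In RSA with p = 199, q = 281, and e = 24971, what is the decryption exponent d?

φ(n) = (p−1)(q−1) = 198·280 = 55440.
Need d with 24971·d ≡ 1 (mod 55440). Apply the extended Euclidean algorithm:
55440 = 2·24971 + 5498
24971 = 4·5498 + 2979
5498 = 1·2979 + 2519
2979 = 1·2519 + 460
2519 = 5·460 + 219
460 = 2·219 + 22
219 = 9·22 + 21
22 = 1·21 + 1
21 = 21·1 + 0
Back-substitute:
1 = 22 − 21
1 = −219 + 10·22
1 = 10·460 − 21·219
1 = −21·2519 + 115·460
1 = 115·2979 − 136·2519
1 = −136·5498 + 251·2979
1 = 251·24971 − 1140·5498
1 = −1140·55440 + 2531·24971
So 24971·2531 ≡ 1 (mod 55440), hence d = 2531.

2531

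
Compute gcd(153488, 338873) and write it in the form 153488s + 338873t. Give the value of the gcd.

Repeated division:
338873 = 2*153488 + 31897
153488 = 4*31897 + 25900
31897 = 1*25900 + 5997
25900 = 4*5997 + 1912
5997 = 3*1912 + 261
1912 = 7*261 + 85
261 = 3*85 + 6
85 = 14*6 + 1
6 = 6*1 + 0
gcd(153488, 338873) = 1.
Working backward:
1 = 85 − 14·6
1 = −14·261 + 43·85
1 = 43·1912 − 315·261
1 = −315·5997 + 988·1912
1 = 988·25900 − 4267·5997
1 = −4267·31897 + 5255·25900
1 = 5255·153488 − 25287·31897
1 = −25287·338873 + 55829·153488
So 1 = (-25287)·338873 + (55829)·153488.

1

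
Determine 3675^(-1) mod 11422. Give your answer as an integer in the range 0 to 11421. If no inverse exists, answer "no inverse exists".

7279

Extended Euclidean algorithm:
11422 = 3*3675 + 397
3675 = 9*397 + 102
397 = 3*102 + 91
102 = 1*91 + 11
91 = 8*11 + 3
11 = 3*3 + 2
3 = 1*2 + 1
2 = 2*1 + 0
Since gcd(3675, 11422) = 1, back-substitute to write 1 as a combination:
1 = 3 − 2
1 = −11 + 4·3
1 = 4·91 − 33·11
1 = −33·102 + 37·91
1 = 37·397 − 144·102
1 = −144·3675 + 1333·397
1 = 1333·11422 − 4143·3675
Thus 3675·(-4143) ≡ 1 (mod 11422); reducing, -4143 mod 11422 = 7279.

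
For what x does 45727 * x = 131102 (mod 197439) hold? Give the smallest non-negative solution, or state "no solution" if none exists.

no solution

gcd(45727, 197439):
197439 = 4·45727 + 14531
45727 = 3·14531 + 2134
14531 = 6·2134 + 1727
2134 = 1·1727 + 407
1727 = 4·407 + 99
407 = 4·99 + 11
99 = 9·11 + 0
gcd = 11, but 11 ∤ 131102, so the congruence has no solution.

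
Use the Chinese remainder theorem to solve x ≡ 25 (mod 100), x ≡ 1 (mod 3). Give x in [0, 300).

25

Write x = 25 + 100·k. Then 100·k ≡ 1 − 25 ≡ 0 (mod 3).
Need 100⁻¹ mod 3. Extended Euclid on (3, 1):
3 = 3·1 + 0
100⁻¹ ≡ 1 (mod 3), so k ≡ 1·0 ≡ 0 (mod 3).
x = 25 + 100·0 = 25.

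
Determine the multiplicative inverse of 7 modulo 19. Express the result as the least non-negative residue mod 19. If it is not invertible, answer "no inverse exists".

gcd(19, 7) by repeated division:
19 = 2×7 + 5
7 = 1×5 + 2
5 = 2×2 + 1
2 = 2×1 + 0
gcd = 1, so the inverse exists. Back-substitute:
1 = 5 − 2·2
1 = −2·7 + 3·5
1 = 3·19 − 8·7
Hence 7⁻¹ ≡ -8 ≡ 11 (mod 19).

11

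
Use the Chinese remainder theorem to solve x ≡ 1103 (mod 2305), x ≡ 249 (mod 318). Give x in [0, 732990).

Write x = 1103 + 2305·k. Then 2305·k ≡ 249 − 1103 ≡ 100 (mod 318).
Need 2305⁻¹ mod 318. Extended Euclid on (318, 79):
318 = 4·79 + 2
79 = 39·2 + 1
2 = 2·1 + 0
Back-substitute:
1 = 79 − 39·2
1 = −39·318 + 157·79
2305⁻¹ ≡ 157 (mod 318), so k ≡ 157·100 ≡ 118 (mod 318).
x = 1103 + 2305·118 = 273093.

273093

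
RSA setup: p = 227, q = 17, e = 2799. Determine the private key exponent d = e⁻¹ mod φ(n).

239

φ(n) = (p−1)(q−1) = 226·16 = 3616.
Need d with 2799·d ≡ 1 (mod 3616). Apply the extended Euclidean algorithm:
3616 = 1*2799 + 817
2799 = 3*817 + 348
817 = 2*348 + 121
348 = 2*121 + 106
121 = 1*106 + 15
106 = 7*15 + 1
15 = 15*1 + 0
Back-substitute:
1 = 106 − 7·15
1 = −7·121 + 8·106
1 = 8·348 − 23·121
1 = −23·817 + 54·348
1 = 54·2799 − 185·817
1 = −185·3616 + 239·2799
So 2799·239 ≡ 1 (mod 3616), hence d = 239.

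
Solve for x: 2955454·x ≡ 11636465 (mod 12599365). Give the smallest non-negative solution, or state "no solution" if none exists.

First find gcd(2955454, 12599365):
12599365 = 4×2955454 + 777549
2955454 = 3×777549 + 622807
777549 = 1×622807 + 154742
622807 = 4×154742 + 3839
154742 = 40×3839 + 1182
3839 = 3×1182 + 293
1182 = 4×293 + 10
293 = 29×10 + 3
10 = 3×3 + 1
3 = 3×1 + 0
gcd = 1, so a unique solution mod 12599365 exists.
Back-substitute for the Bézout coefficients:
1 = 10 − 3·3
1 = −3·293 + 88·10
1 = 88·1182 − 355·293
1 = −355·3839 + 1153·1182
1 = 1153·154742 − 46475·3839
1 = −46475·622807 + 187053·154742
1 = 187053·777549 − 233528·622807
1 = −233528·2955454 + 887637·777549
1 = 887637·12599365 − 3784076·2955454
So 2955454·(-3784076) ≡ 1 (mod 12599365), giving 2955454⁻¹ ≡ 8815289.
x ≡ 2955454⁻¹·11636465 ≡ 8815289·11636465 ≡ 819860 (mod 12599365).

819860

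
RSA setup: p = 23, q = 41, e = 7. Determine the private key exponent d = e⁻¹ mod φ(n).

503

φ(n) = (p−1)(q−1) = 22·40 = 880.
Need d with 7·d ≡ 1 (mod 880). Apply the extended Euclidean algorithm:
880 = 125*7 + 5
7 = 1*5 + 2
5 = 2*2 + 1
2 = 2*1 + 0
Back-substitute:
1 = 5 − 2·2
1 = −2·7 + 3·5
1 = 3·880 − 377·7
So 7·(-377) ≡ 1 (mod 880), hence d ≡ -377 ≡ 503 (mod 880).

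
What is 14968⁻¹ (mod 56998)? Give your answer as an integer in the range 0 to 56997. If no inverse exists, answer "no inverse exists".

Euclidean algorithm on 56998, 14968:
56998 = 3*14968 + 12094
14968 = 1*12094 + 2874
12094 = 4*2874 + 598
2874 = 4*598 + 482
598 = 1*482 + 116
482 = 4*116 + 18
116 = 6*18 + 8
18 = 2*8 + 2
8 = 4*2 + 0
Since gcd = 2 > 1, 14968 is not a unit mod 56998.

no inverse exists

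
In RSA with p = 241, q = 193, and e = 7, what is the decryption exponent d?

6583

φ(n) = (p−1)(q−1) = 240·192 = 46080.
Need d with 7·d ≡ 1 (mod 46080). Apply the extended Euclidean algorithm:
46080 = 6582×7 + 6
7 = 1×6 + 1
6 = 6×1 + 0
Back-substitute:
1 = 7 − 6
1 = −46080 + 6583·7
So 7·6583 ≡ 1 (mod 46080), hence d = 6583.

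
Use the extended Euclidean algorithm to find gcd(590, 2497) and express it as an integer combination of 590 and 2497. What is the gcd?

1

Euclidean algorithm:
2497 = 4·590 + 137
590 = 4·137 + 42
137 = 3·42 + 11
42 = 3·11 + 9
11 = 1·9 + 2
9 = 4·2 + 1
2 = 2·1 + 0
gcd(590, 2497) = 1.
Working backward:
1 = 9 − 4·2
1 = −4·11 + 5·9
1 = 5·42 − 19·11
1 = −19·137 + 62·42
1 = 62·590 − 267·137
1 = −267·2497 + 1130·590
So 1 = (-267)·2497 + (1130)·590.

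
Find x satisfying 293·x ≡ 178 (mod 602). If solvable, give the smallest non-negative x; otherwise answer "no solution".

354

First find gcd(293, 602):
602 = 2·293 + 16
293 = 18·16 + 5
16 = 3·5 + 1
5 = 5·1 + 0
gcd = 1, so a unique solution mod 602 exists.
Back-substitute for the Bézout coefficients:
1 = 16 − 3·5
1 = −3·293 + 55·16
1 = 55·602 − 113·293
So 293·(-113) ≡ 1 (mod 602), giving 293⁻¹ ≡ 489.
x ≡ 293⁻¹·178 ≡ 489·178 ≡ 354 (mod 602).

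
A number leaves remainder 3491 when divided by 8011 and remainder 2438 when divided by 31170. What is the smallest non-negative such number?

Write x = 3491 + 8011·k. Then 8011·k ≡ 2438 − 3491 ≡ 30117 (mod 31170).
Need 8011⁻¹ mod 31170. Extended Euclid on (31170, 8011):
31170 = 3*8011 + 7137
8011 = 1*7137 + 874
7137 = 8*874 + 145
874 = 6*145 + 4
145 = 36*4 + 1
4 = 4*1 + 0
Back-substitute:
1 = 145 − 36·4
1 = −36·874 + 217·145
1 = 217·7137 − 1772·874
1 = −1772·8011 + 1989·7137
1 = 1989·31170 − 7739·8011
8011⁻¹ ≡ 23431 (mod 31170), so k ≡ 23431·30117 ≡ 13797 (mod 31170).
x = 3491 + 8011·13797 = 110531258.

110531258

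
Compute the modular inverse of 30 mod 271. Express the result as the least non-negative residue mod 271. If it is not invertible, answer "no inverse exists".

262

Apply the Euclidean algorithm to 271 and 30:
271 = 9·30 + 1
30 = 30·1 + 0
gcd = 1, so the inverse exists. Back-substitute:
1 = 271 − 9·30
Hence 30⁻¹ ≡ -9 ≡ 262 (mod 271).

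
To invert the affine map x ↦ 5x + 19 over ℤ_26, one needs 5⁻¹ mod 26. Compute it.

21

gcd(26, 5) by repeated division:
26 = 5*5 + 1
5 = 5*1 + 0
The gcd is 1. Working backward:
1 = 26 − 5·5
Hence 5⁻¹ ≡ -5 ≡ 21 (mod 26).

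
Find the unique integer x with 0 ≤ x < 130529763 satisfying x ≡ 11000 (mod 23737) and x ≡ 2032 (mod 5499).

79886005

Write x = 11000 + 23737·k. Then 23737·k ≡ 2032 − 11000 ≡ 2030 (mod 5499).
Need 23737⁻¹ mod 5499. Extended Euclid on (5499, 1741):
5499 = 3*1741 + 276
1741 = 6*276 + 85
276 = 3*85 + 21
85 = 4*21 + 1
21 = 21*1 + 0
Back-substitute:
1 = 85 − 4·21
1 = −4·276 + 13·85
1 = 13·1741 − 82·276
1 = −82·5499 + 259·1741
23737⁻¹ ≡ 259 (mod 5499), so k ≡ 259·2030 ≡ 3365 (mod 5499).
x = 11000 + 23737·3365 = 79886005.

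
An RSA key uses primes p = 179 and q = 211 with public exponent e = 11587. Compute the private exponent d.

24763

φ(n) = (p−1)(q−1) = 178·210 = 37380.
Need d with 11587·d ≡ 1 (mod 37380). Apply the extended Euclidean algorithm:
37380 = 3·11587 + 2619
11587 = 4·2619 + 1111
2619 = 2·1111 + 397
1111 = 2·397 + 317
397 = 1·317 + 80
317 = 3·80 + 77
80 = 1·77 + 3
77 = 25·3 + 2
3 = 1·2 + 1
2 = 2·1 + 0
Back-substitute:
1 = 3 − 2
1 = −77 + 26·3
1 = 26·80 − 27·77
1 = −27·317 + 107·80
1 = 107·397 − 134·317
1 = −134·1111 + 375·397
1 = 375·2619 − 884·1111
1 = −884·11587 + 3911·2619
1 = 3911·37380 − 12617·11587
So 11587·(-12617) ≡ 1 (mod 37380), hence d ≡ -12617 ≡ 24763 (mod 37380).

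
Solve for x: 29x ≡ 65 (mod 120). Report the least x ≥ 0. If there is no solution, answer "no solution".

85

First find gcd(29, 120):
120 = 4*29 + 4
29 = 7*4 + 1
4 = 4*1 + 0
gcd = 1, so a unique solution mod 120 exists.
Back-substitute for the Bézout coefficients:
1 = 29 − 7·4
1 = −7·120 + 29·29
So 29·(29) ≡ 1 (mod 120), giving 29⁻¹ ≡ 29.
x ≡ 29⁻¹·65 ≡ 29·65 ≡ 85 (mod 120).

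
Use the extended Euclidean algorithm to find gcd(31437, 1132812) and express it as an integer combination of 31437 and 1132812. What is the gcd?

9

Repeated division:
1132812 = 36*31437 + 1080
31437 = 29*1080 + 117
1080 = 9*117 + 27
117 = 4*27 + 9
27 = 3*9 + 0
gcd(31437, 1132812) = 9.
Express as a combination:
9 = 117 − 4·27
9 = −4·1080 + 37·117
9 = 37·31437 − 1077·1080
9 = −1077·1132812 + 38809·31437
So 9 = (-1077)·1132812 + (38809)·31437.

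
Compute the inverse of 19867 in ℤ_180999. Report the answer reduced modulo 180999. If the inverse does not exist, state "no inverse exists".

Run Euclid on (180999, 19867):
180999 = 9·19867 + 2196
19867 = 9·2196 + 103
2196 = 21·103 + 33
103 = 3·33 + 4
33 = 8·4 + 1
4 = 4·1 + 0
gcd = 1, so the inverse exists. Back-substitute:
1 = 33 − 8·4
1 = −8·103 + 25·33
1 = 25·2196 − 533·103
1 = −533·19867 + 4822·2196
1 = 4822·180999 − 43931·19867
Hence 19867⁻¹ ≡ -43931 ≡ 137068 (mod 180999).

137068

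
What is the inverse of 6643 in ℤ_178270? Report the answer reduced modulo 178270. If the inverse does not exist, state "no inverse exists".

170917

Run Euclid on (178270, 6643):
178270 = 26·6643 + 5552
6643 = 1·5552 + 1091
5552 = 5·1091 + 97
1091 = 11·97 + 24
97 = 4·24 + 1
24 = 24·1 + 0
gcd = 1, so the inverse exists. Back-substitute:
1 = 97 − 4·24
1 = −4·1091 + 45·97
1 = 45·5552 − 229·1091
1 = −229·6643 + 274·5552
1 = 274·178270 − 7353·6643
Hence 6643⁻¹ ≡ -7353 ≡ 170917 (mod 178270).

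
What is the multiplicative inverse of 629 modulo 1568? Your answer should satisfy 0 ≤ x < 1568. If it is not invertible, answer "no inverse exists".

349

Extended Euclidean algorithm:
1568 = 2·629 + 310
629 = 2·310 + 9
310 = 34·9 + 4
9 = 2·4 + 1
4 = 4·1 + 0
gcd = 1, so the inverse exists. Back-substitute:
1 = 9 − 2·4
1 = −2·310 + 69·9
1 = 69·629 − 140·310
1 = −140·1568 + 349·629
So 629·349 ≡ 1 (mod 1568).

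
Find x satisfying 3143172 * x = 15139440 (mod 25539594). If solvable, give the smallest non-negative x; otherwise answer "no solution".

First find gcd(3143172, 25539594):
25539594 = 8×3143172 + 394218
3143172 = 7×394218 + 383646
394218 = 1×383646 + 10572
383646 = 36×10572 + 3054
10572 = 3×3054 + 1410
3054 = 2×1410 + 234
1410 = 6×234 + 6
234 = 39×6 + 0
gcd = 6 and 6 | 15139440, so solutions exist. Divide through by 6: 523862x ≡ 2523240 (mod 4256599).
Now find 523862⁻¹ mod 4256599:
4256599 = 8×523862 + 65703
523862 = 7×65703 + 63941
65703 = 1×63941 + 1762
63941 = 36×1762 + 509
1762 = 3×509 + 235
509 = 2×235 + 39
235 = 6×39 + 1
39 = 39×1 + 0
Back-substitute:
1 = 235 − 6·39
1 = −6·509 + 13·235
1 = 13·1762 − 45·509
1 = −45·63941 + 1633·1762
1 = 1633·65703 − 1678·63941
1 = −1678·523862 + 13379·65703
1 = 13379·4256599 − 108710·523862
So 523862·(-108710) ≡ 1 (mod 4256599), i.e. 523862⁻¹ ≡ 4147889.
Then x ≡ 4147889·2523240 ≡ 2332358 (mod 4256599); the smallest non-negative solution is x = 2332358.

2332358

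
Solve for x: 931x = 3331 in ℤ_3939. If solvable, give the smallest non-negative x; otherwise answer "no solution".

First find gcd(931, 3939):
3939 = 4·931 + 215
931 = 4·215 + 71
215 = 3·71 + 2
71 = 35·2 + 1
2 = 2·1 + 0
gcd = 1, so a unique solution mod 3939 exists.
Back-substitute for the Bézout coefficients:
1 = 71 − 35·2
1 = −35·215 + 106·71
1 = 106·931 − 459·215
1 = −459·3939 + 1942·931
So 931·(1942) ≡ 1 (mod 3939), giving 931⁻¹ ≡ 1942.
x ≡ 931⁻¹·3331 ≡ 1942·3331 ≡ 964 (mod 3939).

964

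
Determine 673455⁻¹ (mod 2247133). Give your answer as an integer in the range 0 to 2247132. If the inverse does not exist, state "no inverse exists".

Run Euclid on (2247133, 673455):
2247133 = 3·673455 + 226768
673455 = 2·226768 + 219919
226768 = 1·219919 + 6849
219919 = 32·6849 + 751
6849 = 9·751 + 90
751 = 8·90 + 31
90 = 2·31 + 28
31 = 1·28 + 3
28 = 9·3 + 1
3 = 3·1 + 0
The gcd is 1. Working backward:
1 = 28 − 9·3
1 = −9·31 + 10·28
1 = 10·90 − 29·31
1 = −29·751 + 242·90
1 = 242·6849 − 2207·751
1 = −2207·219919 + 70866·6849
1 = 70866·226768 − 73073·219919
1 = −73073·673455 + 217012·226768
1 = 217012·2247133 − 724109·673455
Thus 673455·(-724109) ≡ 1 (mod 2247133); reducing, -724109 mod 2247133 = 1523024.

1523024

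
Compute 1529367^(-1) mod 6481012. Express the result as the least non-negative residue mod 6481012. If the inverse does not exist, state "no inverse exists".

5953591

gcd(6481012, 1529367) by repeated division:
6481012 = 4·1529367 + 363544
1529367 = 4·363544 + 75191
363544 = 4·75191 + 62780
75191 = 1·62780 + 12411
62780 = 5·12411 + 725
12411 = 17·725 + 86
725 = 8·86 + 37
86 = 2·37 + 12
37 = 3·12 + 1
12 = 12·1 + 0
gcd = 1, so the inverse exists. Back-substitute:
1 = 37 − 3·12
1 = −3·86 + 7·37
1 = 7·725 − 59·86
1 = −59·12411 + 1010·725
1 = 1010·62780 − 5109·12411
1 = −5109·75191 + 6119·62780
1 = 6119·363544 − 29585·75191
1 = −29585·1529367 + 124459·363544
1 = 124459·6481012 − 527421·1529367
Hence 1529367⁻¹ ≡ -527421 ≡ 5953591 (mod 6481012).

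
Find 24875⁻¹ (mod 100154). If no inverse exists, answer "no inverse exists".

69679

gcd(100154, 24875) by repeated division:
100154 = 4·24875 + 654
24875 = 38·654 + 23
654 = 28·23 + 10
23 = 2·10 + 3
10 = 3·3 + 1
3 = 3·1 + 0
Since gcd(24875, 100154) = 1, back-substitute to write 1 as a combination:
1 = 10 − 3·3
1 = −3·23 + 7·10
1 = 7·654 − 199·23
1 = −199·24875 + 7569·654
1 = 7569·100154 − 30475·24875
So 24875·(-30475) ≡ 1 (mod 100154), and -30475 ≡ 69679 (mod 100154).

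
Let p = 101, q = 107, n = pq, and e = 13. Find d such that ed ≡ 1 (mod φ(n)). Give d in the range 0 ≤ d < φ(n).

4077

φ(n) = (p−1)(q−1) = 100·106 = 10600.
Need d with 13·d ≡ 1 (mod 10600). Apply the extended Euclidean algorithm:
10600 = 815*13 + 5
13 = 2*5 + 3
5 = 1*3 + 2
3 = 1*2 + 1
2 = 2*1 + 0
Back-substitute:
1 = 3 − 2
1 = −5 + 2·3
1 = 2·13 − 5·5
1 = −5·10600 + 4077·13
So 13·4077 ≡ 1 (mod 10600), hence d = 4077.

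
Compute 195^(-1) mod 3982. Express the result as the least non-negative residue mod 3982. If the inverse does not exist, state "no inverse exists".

gcd(3982, 195) by repeated division:
3982 = 20×195 + 82
195 = 2×82 + 31
82 = 2×31 + 20
31 = 1×20 + 11
20 = 1×11 + 9
11 = 1×9 + 2
9 = 4×2 + 1
2 = 2×1 + 0
Since gcd(195, 3982) = 1, back-substitute to write 1 as a combination:
1 = 9 − 4·2
1 = −4·11 + 5·9
1 = 5·20 − 9·11
1 = −9·31 + 14·20
1 = 14·82 − 37·31
1 = −37·195 + 88·82
1 = 88·3982 − 1797·195
Hence 195⁻¹ ≡ -1797 ≡ 2185 (mod 3982).

2185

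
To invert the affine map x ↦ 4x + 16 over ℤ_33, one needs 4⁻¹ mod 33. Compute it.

25

Extended Euclidean algorithm:
33 = 8*4 + 1
4 = 4*1 + 0
Since gcd(4, 33) = 1, back-substitute to write 1 as a combination:
1 = 33 − 8·4
Hence 4⁻¹ ≡ -8 ≡ 25 (mod 33).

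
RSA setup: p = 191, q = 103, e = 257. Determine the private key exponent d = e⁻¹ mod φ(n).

φ(n) = (p−1)(q−1) = 190·102 = 19380.
Need d with 257·d ≡ 1 (mod 19380). Apply the extended Euclidean algorithm:
19380 = 75×257 + 105
257 = 2×105 + 47
105 = 2×47 + 11
47 = 4×11 + 3
11 = 3×3 + 2
3 = 1×2 + 1
2 = 2×1 + 0
Back-substitute:
1 = 3 − 2
1 = −11 + 4·3
1 = 4·47 − 17·11
1 = −17·105 + 38·47
1 = 38·257 − 93·105
1 = −93·19380 + 7013·257
So 257·7013 ≡ 1 (mod 19380), hence d = 7013.

7013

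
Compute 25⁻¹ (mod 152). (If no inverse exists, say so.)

Extended Euclidean algorithm:
152 = 6·25 + 2
25 = 12·2 + 1
2 = 2·1 + 0
Since gcd(25, 152) = 1, back-substitute to write 1 as a combination:
1 = 25 − 12·2
1 = −12·152 + 73·25
So 25·73 ≡ 1 (mod 152).

73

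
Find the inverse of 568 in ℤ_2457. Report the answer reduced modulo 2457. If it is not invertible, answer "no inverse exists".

Extended Euclidean algorithm:
2457 = 4×568 + 185
568 = 3×185 + 13
185 = 14×13 + 3
13 = 4×3 + 1
3 = 3×1 + 0
Since gcd(568, 2457) = 1, back-substitute to write 1 as a combination:
1 = 13 − 4·3
1 = −4·185 + 57·13
1 = 57·568 − 175·185
1 = −175·2457 + 757·568
So 568·757 ≡ 1 (mod 2457).

757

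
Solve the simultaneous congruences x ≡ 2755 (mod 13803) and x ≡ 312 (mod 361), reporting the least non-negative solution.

4764790

Write x = 2755 + 13803·k. Then 13803·k ≡ 312 − 2755 ≡ 84 (mod 361).
Need 13803⁻¹ mod 361. Extended Euclid on (361, 85):
361 = 4×85 + 21
85 = 4×21 + 1
21 = 21×1 + 0
Back-substitute:
1 = 85 − 4·21
1 = −4·361 + 17·85
13803⁻¹ ≡ 17 (mod 361), so k ≡ 17·84 ≡ 345 (mod 361).
x = 2755 + 13803·345 = 4764790.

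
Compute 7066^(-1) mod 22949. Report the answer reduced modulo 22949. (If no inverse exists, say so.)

Run Euclid on (22949, 7066):
22949 = 3·7066 + 1751
7066 = 4·1751 + 62
1751 = 28·62 + 15
62 = 4·15 + 2
15 = 7·2 + 1
2 = 2·1 + 0
gcd = 1, so the inverse exists. Back-substitute:
1 = 15 − 7·2
1 = −7·62 + 29·15
1 = 29·1751 − 819·62
1 = −819·7066 + 3305·1751
1 = 3305·22949 − 10734·7066
So 7066·(-10734) ≡ 1 (mod 22949), and -10734 ≡ 12215 (mod 22949).

12215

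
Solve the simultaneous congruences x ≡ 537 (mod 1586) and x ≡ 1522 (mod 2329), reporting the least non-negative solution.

Write x = 537 + 1586·k. Then 1586·k ≡ 1522 − 537 ≡ 985 (mod 2329).
Need 1586⁻¹ mod 2329. Extended Euclid on (2329, 1586):
2329 = 1·1586 + 743
1586 = 2·743 + 100
743 = 7·100 + 43
100 = 2·43 + 14
43 = 3·14 + 1
14 = 14·1 + 0
Back-substitute:
1 = 43 − 3·14
1 = −3·100 + 7·43
1 = 7·743 − 52·100
1 = −52·1586 + 111·743
1 = 111·2329 − 163·1586
1586⁻¹ ≡ 2166 (mod 2329), so k ≡ 2166·985 ≡ 146 (mod 2329).
x = 537 + 1586·146 = 232093.

232093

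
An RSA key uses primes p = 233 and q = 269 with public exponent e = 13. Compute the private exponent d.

43045

φ(n) = (p−1)(q−1) = 232·268 = 62176.
Need d with 13·d ≡ 1 (mod 62176). Apply the extended Euclidean algorithm:
62176 = 4782*13 + 10
13 = 1*10 + 3
10 = 3*3 + 1
3 = 3*1 + 0
Back-substitute:
1 = 10 − 3·3
1 = −3·13 + 4·10
1 = 4·62176 − 19131·13
So 13·(-19131) ≡ 1 (mod 62176), hence d ≡ -19131 ≡ 43045 (mod 62176).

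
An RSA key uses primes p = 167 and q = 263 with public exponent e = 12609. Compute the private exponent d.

7209

φ(n) = (p−1)(q−1) = 166·262 = 43492.
Need d with 12609·d ≡ 1 (mod 43492). Apply the extended Euclidean algorithm:
43492 = 3*12609 + 5665
12609 = 2*5665 + 1279
5665 = 4*1279 + 549
1279 = 2*549 + 181
549 = 3*181 + 6
181 = 30*6 + 1
6 = 6*1 + 0
Back-substitute:
1 = 181 − 30·6
1 = −30·549 + 91·181
1 = 91·1279 − 212·549
1 = −212·5665 + 939·1279
1 = 939·12609 − 2090·5665
1 = −2090·43492 + 7209·12609
So 12609·7209 ≡ 1 (mod 43492), hence d = 7209.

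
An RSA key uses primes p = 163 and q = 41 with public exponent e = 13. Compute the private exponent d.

997

φ(n) = (p−1)(q−1) = 162·40 = 6480.
Need d with 13·d ≡ 1 (mod 6480). Apply the extended Euclidean algorithm:
6480 = 498*13 + 6
13 = 2*6 + 1
6 = 6*1 + 0
Back-substitute:
1 = 13 − 2·6
1 = −2·6480 + 997·13
So 13·997 ≡ 1 (mod 6480), hence d = 997.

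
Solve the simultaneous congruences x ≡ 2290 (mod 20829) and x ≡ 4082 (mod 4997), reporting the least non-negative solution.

49179559

Write x = 2290 + 20829·k. Then 20829·k ≡ 4082 − 2290 ≡ 1792 (mod 4997).
Need 20829⁻¹ mod 4997. Extended Euclid on (4997, 841):
4997 = 5×841 + 792
841 = 1×792 + 49
792 = 16×49 + 8
49 = 6×8 + 1
8 = 8×1 + 0
Back-substitute:
1 = 49 − 6·8
1 = −6·792 + 97·49
1 = 97·841 − 103·792
1 = −103·4997 + 612·841
20829⁻¹ ≡ 612 (mod 4997), so k ≡ 612·1792 ≡ 2361 (mod 4997).
x = 2290 + 20829·2361 = 49179559.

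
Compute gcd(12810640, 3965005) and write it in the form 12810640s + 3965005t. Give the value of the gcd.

5

Euclidean algorithm:
12810640 = 3×3965005 + 915625
3965005 = 4×915625 + 302505
915625 = 3×302505 + 8110
302505 = 37×8110 + 2435
8110 = 3×2435 + 805
2435 = 3×805 + 20
805 = 40×20 + 5
20 = 4×5 + 0
gcd(12810640, 3965005) = 5.
Back-substituting:
5 = 805 − 40·20
5 = −40·2435 + 121·805
5 = 121·8110 − 403·2435
5 = −403·302505 + 15032·8110
5 = 15032·915625 − 45499·302505
5 = −45499·3965005 + 197028·915625
5 = 197028·12810640 − 636583·3965005
So 5 = (197028)·12810640 + (-636583)·3965005.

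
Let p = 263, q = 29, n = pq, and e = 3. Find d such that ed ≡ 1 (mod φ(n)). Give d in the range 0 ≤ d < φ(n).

φ(n) = (p−1)(q−1) = 262·28 = 7336.
Need d with 3·d ≡ 1 (mod 7336). Apply the extended Euclidean algorithm:
7336 = 2445·3 + 1
3 = 3·1 + 0
Back-substitute:
1 = 7336 − 2445·3
So 3·(-2445) ≡ 1 (mod 7336), hence d ≡ -2445 ≡ 4891 (mod 7336).

4891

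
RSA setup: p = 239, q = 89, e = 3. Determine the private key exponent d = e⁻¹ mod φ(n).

φ(n) = (p−1)(q−1) = 238·88 = 20944.
Need d with 3·d ≡ 1 (mod 20944). Apply the extended Euclidean algorithm:
20944 = 6981·3 + 1
3 = 3·1 + 0
Back-substitute:
1 = 20944 − 6981·3
So 3·(-6981) ≡ 1 (mod 20944), hence d ≡ -6981 ≡ 13963 (mod 20944).

13963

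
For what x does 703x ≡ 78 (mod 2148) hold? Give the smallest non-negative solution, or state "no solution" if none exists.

2142

First find gcd(703, 2148):
2148 = 3·703 + 39
703 = 18·39 + 1
39 = 39·1 + 0
gcd = 1, so a unique solution mod 2148 exists.
Back-substitute for the Bézout coefficients:
1 = 703 − 18·39
1 = −18·2148 + 55·703
So 703·(55) ≡ 1 (mod 2148), giving 703⁻¹ ≡ 55.
x ≡ 703⁻¹·78 ≡ 55·78 ≡ 2142 (mod 2148).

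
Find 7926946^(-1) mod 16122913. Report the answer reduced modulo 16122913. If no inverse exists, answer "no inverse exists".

gcd(16122913, 7926946) by repeated division:
16122913 = 2·7926946 + 269021
7926946 = 29·269021 + 125337
269021 = 2·125337 + 18347
125337 = 6·18347 + 15255
18347 = 1·15255 + 3092
15255 = 4·3092 + 2887
3092 = 1·2887 + 205
2887 = 14·205 + 17
205 = 12·17 + 1
17 = 17·1 + 0
gcd = 1, so the inverse exists. Back-substitute:
1 = 205 − 12·17
1 = −12·2887 + 169·205
1 = 169·3092 − 181·2887
1 = −181·15255 + 893·3092
1 = 893·18347 − 1074·15255
1 = −1074·125337 + 7337·18347
1 = 7337·269021 − 15748·125337
1 = −15748·7926946 + 464029·269021
1 = 464029·16122913 − 943806·7926946
Hence 7926946⁻¹ ≡ -943806 ≡ 15179107 (mod 16122913).

15179107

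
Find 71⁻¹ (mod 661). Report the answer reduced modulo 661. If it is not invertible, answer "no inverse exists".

Extended Euclidean algorithm:
661 = 9*71 + 22
71 = 3*22 + 5
22 = 4*5 + 2
5 = 2*2 + 1
2 = 2*1 + 0
Since gcd(71, 661) = 1, back-substitute to write 1 as a combination:
1 = 5 − 2·2
1 = −2·22 + 9·5
1 = 9·71 − 29·22
1 = −29·661 + 270·71
So 71·270 ≡ 1 (mod 661).

270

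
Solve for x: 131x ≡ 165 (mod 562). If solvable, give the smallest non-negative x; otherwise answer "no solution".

First find gcd(131, 562):
562 = 4*131 + 38
131 = 3*38 + 17
38 = 2*17 + 4
17 = 4*4 + 1
4 = 4*1 + 0
gcd = 1, so a unique solution mod 562 exists.
Back-substitute for the Bézout coefficients:
1 = 17 − 4·4
1 = −4·38 + 9·17
1 = 9·131 − 31·38
1 = −31·562 + 133·131
So 131·(133) ≡ 1 (mod 562), giving 131⁻¹ ≡ 133.
x ≡ 131⁻¹·165 ≡ 133·165 ≡ 27 (mod 562).

27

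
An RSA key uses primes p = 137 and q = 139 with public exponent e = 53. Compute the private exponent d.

φ(n) = (p−1)(q−1) = 136·138 = 18768.
Need d with 53·d ≡ 1 (mod 18768). Apply the extended Euclidean algorithm:
18768 = 354*53 + 6
53 = 8*6 + 5
6 = 1*5 + 1
5 = 5*1 + 0
Back-substitute:
1 = 6 − 5
1 = −53 + 9·6
1 = 9·18768 − 3187·53
So 53·(-3187) ≡ 1 (mod 18768), hence d ≡ -3187 ≡ 15581 (mod 18768).

15581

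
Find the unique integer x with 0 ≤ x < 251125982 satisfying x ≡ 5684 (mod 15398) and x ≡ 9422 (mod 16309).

239490778

Write x = 5684 + 15398·k. Then 15398·k ≡ 9422 − 5684 ≡ 3738 (mod 16309).
Need 15398⁻¹ mod 16309. Extended Euclid on (16309, 15398):
16309 = 1×15398 + 911
15398 = 16×911 + 822
911 = 1×822 + 89
822 = 9×89 + 21
89 = 4×21 + 5
21 = 4×5 + 1
5 = 5×1 + 0
Back-substitute:
1 = 21 − 4·5
1 = −4·89 + 17·21
1 = 17·822 − 157·89
1 = −157·911 + 174·822
1 = 174·15398 − 2941·911
1 = −2941·16309 + 3115·15398
15398⁻¹ ≡ 3115 (mod 16309), so k ≡ 3115·3738 ≡ 15553 (mod 16309).
x = 5684 + 15398·15553 = 239490778.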